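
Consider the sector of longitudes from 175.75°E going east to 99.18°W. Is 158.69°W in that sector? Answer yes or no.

Band width going east from +175.75° to -99.18°: ((-99.18 − 175.75) mod 360) = 85.07°.
Offset of -158.69° east of the west edge: ((-158.69 − 175.75) mod 360) = 25.56°.
25.56° ≤ 85.07° ⇒ inside.

Yes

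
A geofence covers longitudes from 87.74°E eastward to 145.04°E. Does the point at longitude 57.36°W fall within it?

No

Band width going east from +87.74° to +145.04°: ((145.04 − 87.74) mod 360) = 57.30°.
Offset of -57.36° east of the west edge: ((-57.36 − 87.74) mod 360) = 214.90°.
214.90° > 57.30° ⇒ outside.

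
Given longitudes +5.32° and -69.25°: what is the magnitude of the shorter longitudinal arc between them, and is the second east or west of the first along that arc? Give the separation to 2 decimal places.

74.57° west

Raw difference: -69.25 − 5.32 = -74.57°.
Normalise into (−180°, 180°]: -74.57° stays -74.57°.
Negative ⇒ the second point lies to the west; separation 74.57°.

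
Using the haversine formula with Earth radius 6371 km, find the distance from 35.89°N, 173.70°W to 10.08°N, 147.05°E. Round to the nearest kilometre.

4884 km

Δλ = 147.05 − -173.70 = 320.75°; wrapped into (−180°, 180°]: -39.25°.
Δφ = 10.08 − 35.89 = -25.81°.
a = sin²(Δφ/2) + cos φ₁ · cos φ₂ · sin²(Δλ/2) = 0.139855.
c = 2·atan2(√a, √(1−a)) = 0.76658 rad → d = 6371·c ≈ 4883.86 km.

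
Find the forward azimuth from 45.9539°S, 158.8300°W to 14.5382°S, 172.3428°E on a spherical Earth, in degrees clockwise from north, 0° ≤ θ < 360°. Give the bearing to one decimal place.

Δλ = 172.3428 − -158.8300 = 331.1728°; wrapped into (−180°, 180°]: -28.8272°.
θ = atan2( sin Δλ · cos φ₂ , cos φ₁ · sin φ₂ − sin φ₁ · cos φ₂ · cos Δλ )
  = atan2(-0.46673, 0.43502) = -47.014° → normalised to [0°, 360°): 312.986°.

313.0°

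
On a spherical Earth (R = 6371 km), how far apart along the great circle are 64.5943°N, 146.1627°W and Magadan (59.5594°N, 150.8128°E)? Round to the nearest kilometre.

3188 km

Δλ = 150.8128 − -146.1627 = 296.9755°; wrapped into (−180°, 180°]: -63.0245°.
Δφ = 59.5594 − 64.5943 = -5.0349°.
a = sin²(Δφ/2) + cos φ₁ · cos φ₂ · sin²(Δλ/2) = 0.061312.
c = 2·atan2(√a, √(1−a)) = 0.50043 rad → d = 6371·c ≈ 3188.24 km.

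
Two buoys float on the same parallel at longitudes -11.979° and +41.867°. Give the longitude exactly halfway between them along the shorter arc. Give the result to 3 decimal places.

Signed shortest Δλ from -11.979° to +41.867° is +53.846°.
Midpoint longitude = -11.979° + (+53.846°)/2 = -11.979° + 26.923° = +14.944°.

+14.944°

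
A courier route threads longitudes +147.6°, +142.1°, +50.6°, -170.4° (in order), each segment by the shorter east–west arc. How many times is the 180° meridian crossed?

1

Leg 1: +147.6° → +142.1°, shortest Δλ = -5.5° (west) — does not cross 180°.
Leg 2: +142.1° → +50.6°, shortest Δλ = -91.5° (west) — does not cross 180°.
Leg 3: +50.6° → -170.4°, shortest Δλ = 139.0° (east) — crosses 180°.
Total crossings: 1.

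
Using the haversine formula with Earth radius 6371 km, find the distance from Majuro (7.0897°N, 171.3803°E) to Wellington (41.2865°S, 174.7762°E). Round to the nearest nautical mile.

Δλ = 174.7762 − 171.3803 = 3.3959°.
Δφ = -41.2865 − 7.0897 = -48.3762°.
a = sin²(Δφ/2) + cos φ₁ · cos φ₂ · sin²(Δλ/2) = 0.168536.
c = 2·atan2(√a, √(1−a)) = 0.84607 rad → d = 6371·c ≈ 5390.34 km ≈ 2910.55 nmi.

2911 nmi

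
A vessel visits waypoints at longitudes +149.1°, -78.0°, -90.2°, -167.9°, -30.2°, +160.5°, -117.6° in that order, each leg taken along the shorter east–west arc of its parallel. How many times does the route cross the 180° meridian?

3

Leg 1: +149.1° → -78.0°, shortest Δλ = 132.9° (east) — crosses 180°.
Leg 2: -78.0° → -90.2°, shortest Δλ = -12.2° (west) — does not cross 180°.
Leg 3: -90.2° → -167.9°, shortest Δλ = -77.7° (west) — does not cross 180°.
Leg 4: -167.9° → -30.2°, shortest Δλ = 137.7° (east) — does not cross 180°.
Leg 5: -30.2° → +160.5°, shortest Δλ = -169.3° (west) — crosses 180°.
Leg 6: +160.5° → -117.6°, shortest Δλ = 81.9° (east) — crosses 180°.
Total crossings: 3.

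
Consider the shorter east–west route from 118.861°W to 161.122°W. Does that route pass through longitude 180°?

No

Signed shortest Δλ = ((-161.122 − -118.861 + 180) mod 360) − 180 = -42.261°.
Going west by 42.261° from -118.861° reaches -161.122° without touching 180°.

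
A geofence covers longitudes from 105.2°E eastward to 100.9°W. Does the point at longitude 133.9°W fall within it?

Yes

Band width going east from +105.2° to -100.9°: ((-100.9 − 105.2) mod 360) = 153.9°.
Offset of -133.9° east of the west edge: ((-133.9 − 105.2) mod 360) = 120.9°.
120.9° ≤ 153.9° ⇒ inside.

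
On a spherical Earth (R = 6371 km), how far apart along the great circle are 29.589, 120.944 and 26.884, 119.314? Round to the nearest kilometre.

Δλ = 119.314 − 120.944 = -1.630°.
Δφ = 26.884 − 29.589 = -2.705°.
a = sin²(Δφ/2) + cos φ₁ · cos φ₂ · sin²(Δλ/2) = 0.000714.
c = 2·atan2(√a, √(1−a)) = 0.05345 rad → d = 6371·c ≈ 340.53 km.

341 km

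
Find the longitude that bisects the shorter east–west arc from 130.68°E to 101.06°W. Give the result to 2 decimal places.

165.19°W

Signed shortest Δλ from +130.68° to -101.06° is +128.26°.
Midpoint longitude = +130.68° + (+128.26°)/2 = +130.68° + 64.13° = +194.81°.
Normalise into (−180°, 180°]: -165.19°.
(The naïve average (+130.68 + -101.06)/2 = 14.81° is on the wrong side of the globe.)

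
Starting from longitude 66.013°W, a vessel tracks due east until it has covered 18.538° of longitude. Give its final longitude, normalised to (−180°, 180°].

Start at -66.013°; shift +18.538° → -47.475°.
-47.475° already lies in (−180°, 180°].

47.475°W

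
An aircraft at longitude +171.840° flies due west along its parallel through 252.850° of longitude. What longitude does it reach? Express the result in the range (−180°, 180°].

-81.010°

Start at +171.840°; shift −252.850° → -81.010°.
-81.010° already lies in (−180°, 180°].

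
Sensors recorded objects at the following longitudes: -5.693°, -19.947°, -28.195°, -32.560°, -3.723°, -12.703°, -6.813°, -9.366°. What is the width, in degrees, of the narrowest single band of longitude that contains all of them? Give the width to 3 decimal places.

28.837°

Sort the longitudes: -32.560°, -28.195°, -19.947°, -12.703°, -9.366°, -6.813°, -5.693°, -3.723°.
Eastward gaps between consecutive values (wrapping around): 4.365°, 8.248°, 7.244°, 3.337°, 2.553°, 1.120°, 1.970°, 331.163°.
Largest gap = 331.163° ⇒ minimal covering band is its complement: 360° − 331.163° = 28.837°.
Band runs from -32.560° eastward to -3.723°.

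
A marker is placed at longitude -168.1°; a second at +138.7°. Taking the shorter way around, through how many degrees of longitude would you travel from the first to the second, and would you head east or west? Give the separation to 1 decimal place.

Raw difference: 138.7 − -168.1 = 306.8°.
Normalise into (−180°, 180°]: 306.8° − 360° = -53.2°.
Negative ⇒ the second point lies to the west; separation 53.2°.

53.2° west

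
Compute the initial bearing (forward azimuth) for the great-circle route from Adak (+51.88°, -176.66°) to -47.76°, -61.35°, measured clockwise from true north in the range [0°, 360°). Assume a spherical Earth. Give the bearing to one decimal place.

110.8°

Δλ = -61.35 − -176.66 = 115.31°.
θ = atan2( sin Δλ · cos φ₂ , cos φ₁ · sin φ₂ − sin φ₁ · cos φ₂ · cos Δλ )
  = atan2(0.60771, -0.23092) = 110.806° → normalised to [0°, 360°): 110.806°.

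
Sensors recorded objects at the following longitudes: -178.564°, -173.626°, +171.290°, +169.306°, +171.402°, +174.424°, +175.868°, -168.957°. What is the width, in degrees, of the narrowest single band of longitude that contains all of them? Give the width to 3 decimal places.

Sort the longitudes: -178.564°, -173.626°, -168.957°, +169.306°, +171.290°, +171.402°, +174.424°, +175.868°.
Eastward gaps between consecutive values (wrapping around): 4.938°, 4.669°, 338.263°, 1.984°, 0.112°, 3.022°, 1.444°, 5.568°.
Largest gap = 338.263° ⇒ minimal covering band is its complement: 360° − 338.263° = 21.737°.
Band runs from +169.306° eastward to -168.957°, crossing the antimeridian.

21.737°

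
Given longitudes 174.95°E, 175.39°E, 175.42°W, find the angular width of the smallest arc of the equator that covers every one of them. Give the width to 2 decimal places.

Sort the longitudes: -175.42°, +174.95°, +175.39°.
Eastward gaps between consecutive values (wrapping around): 350.37°, 0.44°, 9.19°.
Largest gap = 350.37° ⇒ minimal covering band is its complement: 360° − 350.37° = 9.63°.
Band runs from +174.95° eastward to -175.42°, crossing the antimeridian.

9.63°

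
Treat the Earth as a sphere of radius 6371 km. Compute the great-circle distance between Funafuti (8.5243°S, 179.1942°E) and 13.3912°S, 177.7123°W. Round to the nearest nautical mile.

344 nmi

Δλ = -177.7123 − 179.1942 = -356.9065°; wrapped into (−180°, 180°]: 3.0935°.
Δφ = -13.3912 − -8.5243 = -4.8669°.
a = sin²(Δφ/2) + cos φ₁ · cos φ₂ · sin²(Δλ/2) = 0.002504.
c = 2·atan2(√a, √(1−a)) = 0.10012 rad → d = 6371·c ≈ 637.84 km ≈ 344.41 nmi.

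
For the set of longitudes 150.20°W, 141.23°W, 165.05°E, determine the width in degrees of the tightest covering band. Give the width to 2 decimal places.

Sort the longitudes: -150.20°, -141.23°, +165.05°.
Eastward gaps between consecutive values (wrapping around): 8.97°, 306.28°, 44.75°.
Largest gap = 306.28° ⇒ minimal covering band is its complement: 360° − 306.28° = 53.72°.
Band runs from +165.05° eastward to -141.23°, crossing the antimeridian.

53.72°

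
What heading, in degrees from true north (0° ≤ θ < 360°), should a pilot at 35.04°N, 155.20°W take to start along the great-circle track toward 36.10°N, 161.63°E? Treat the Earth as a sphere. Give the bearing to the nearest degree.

Δλ = 161.63 − -155.20 = 316.83°; wrapped into (−180°, 180°]: -43.17°.
θ = atan2( sin Δλ · cos φ₂ , cos φ₁ · sin φ₂ − sin φ₁ · cos φ₂ · cos Δλ )
  = atan2(-0.55280, 0.14407) = -75.393° → normalised to [0°, 360°): 284.607°.

285°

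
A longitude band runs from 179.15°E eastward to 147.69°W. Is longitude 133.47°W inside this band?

No

Band width going east from +179.15° to -147.69°: ((-147.69 − 179.15) mod 360) = 33.16°.
Offset of -133.47° east of the west edge: ((-133.47 − 179.15) mod 360) = 47.38°.
47.38° > 33.16° ⇒ outside.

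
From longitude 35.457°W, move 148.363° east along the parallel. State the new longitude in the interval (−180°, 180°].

112.906°E

Start at -35.457°; shift +148.363° → +112.906°.
+112.906° already lies in (−180°, 180°].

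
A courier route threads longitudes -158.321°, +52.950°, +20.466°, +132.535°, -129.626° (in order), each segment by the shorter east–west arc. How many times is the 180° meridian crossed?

2

Leg 1: -158.321° → +52.950°, shortest Δλ = -148.729° (west) — crosses 180°.
Leg 2: +52.950° → +20.466°, shortest Δλ = -32.484° (west) — does not cross 180°.
Leg 3: +20.466° → +132.535°, shortest Δλ = 112.069° (east) — does not cross 180°.
Leg 4: +132.535° → -129.626°, shortest Δλ = 97.839° (east) — crosses 180°.
Total crossings: 2.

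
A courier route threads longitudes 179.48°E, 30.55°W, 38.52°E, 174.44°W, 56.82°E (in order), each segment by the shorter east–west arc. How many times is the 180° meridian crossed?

3

Leg 1: +179.48° → -30.55°, shortest Δλ = 149.97° (east) — crosses 180°.
Leg 2: -30.55° → +38.52°, shortest Δλ = 69.07° (east) — does not cross 180°.
Leg 3: +38.52° → -174.44°, shortest Δλ = 147.04° (east) — crosses 180°.
Leg 4: -174.44° → +56.82°, shortest Δλ = -128.74° (west) — crosses 180°.
Total crossings: 3.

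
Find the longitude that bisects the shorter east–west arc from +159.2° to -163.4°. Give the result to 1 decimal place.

Signed shortest Δλ from +159.2° to -163.4° is +37.4°.
Midpoint longitude = +159.2° + (+37.4°)/2 = +159.2° + 18.7° = +177.9°.
(The naïve average (+159.2 + -163.4)/2 = -2.1° is on the wrong side of the globe.)

+177.9°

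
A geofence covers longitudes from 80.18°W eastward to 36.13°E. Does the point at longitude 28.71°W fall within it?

Band width going east from -80.18° to +36.13°: ((36.13 − -80.18) mod 360) = 116.31°.
Offset of -28.71° east of the west edge: ((-28.71 − -80.18) mod 360) = 51.47°.
51.47° ≤ 116.31° ⇒ inside.

Yes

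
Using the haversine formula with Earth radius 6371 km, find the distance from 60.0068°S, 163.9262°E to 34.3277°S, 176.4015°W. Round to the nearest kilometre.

3191 km

Δλ = -176.4015 − 163.9262 = -340.3277°; wrapped into (−180°, 180°]: 19.6723°.
Δφ = -34.3277 − -60.0068 = 25.6791°.
a = sin²(Δφ/2) + cos φ₁ · cos φ₂ · sin²(Δλ/2) = 0.061430.
c = 2·atan2(√a, √(1−a)) = 0.50092 rad → d = 6371·c ≈ 3191.38 km.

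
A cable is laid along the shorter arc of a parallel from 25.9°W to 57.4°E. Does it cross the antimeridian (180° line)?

Signed shortest Δλ = ((57.4 − -25.9 + 180) mod 360) − 180 = 83.3°.
Going east by 83.3° from -25.9° reaches +57.4° without touching 180°.

No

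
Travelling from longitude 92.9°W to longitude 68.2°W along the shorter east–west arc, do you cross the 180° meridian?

Signed shortest Δλ = ((-68.2 − -92.9 + 180) mod 360) − 180 = 24.7°.
Going east by 24.7° from -92.9° reaches -68.2° without touching 180°.

No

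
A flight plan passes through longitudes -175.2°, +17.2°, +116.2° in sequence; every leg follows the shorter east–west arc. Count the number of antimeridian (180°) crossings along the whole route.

Leg 1: -175.2° → +17.2°, shortest Δλ = -167.6° (west) — crosses 180°.
Leg 2: +17.2° → +116.2°, shortest Δλ = 99.0° (east) — does not cross 180°.
Total crossings: 1.

1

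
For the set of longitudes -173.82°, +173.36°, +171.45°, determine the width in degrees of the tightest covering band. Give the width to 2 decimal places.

14.73°

Sort the longitudes: -173.82°, +171.45°, +173.36°.
Eastward gaps between consecutive values (wrapping around): 345.27°, 1.91°, 12.82°.
Largest gap = 345.27° ⇒ minimal covering band is its complement: 360° − 345.27° = 14.73°.
Band runs from +171.45° eastward to -173.82°, crossing the antimeridian.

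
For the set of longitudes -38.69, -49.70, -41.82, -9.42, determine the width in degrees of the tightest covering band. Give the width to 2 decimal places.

Sort the longitudes: -49.70°, -41.82°, -38.69°, -9.42°.
Eastward gaps between consecutive values (wrapping around): 7.88°, 3.13°, 29.27°, 319.72°.
Largest gap = 319.72° ⇒ minimal covering band is its complement: 360° − 319.72° = 40.28°.
Band runs from -49.70° eastward to -9.42°.

40.28°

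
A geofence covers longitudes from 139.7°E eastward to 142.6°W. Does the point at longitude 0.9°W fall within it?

Band width going east from +139.7° to -142.6°: ((-142.6 − 139.7) mod 360) = 77.7°.
Offset of -0.9° east of the west edge: ((-0.9 − 139.7) mod 360) = 219.4°.
219.4° > 77.7° ⇒ outside.

No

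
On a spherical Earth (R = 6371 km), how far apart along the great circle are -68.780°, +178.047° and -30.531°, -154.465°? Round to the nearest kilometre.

4603 km

Δλ = -154.465 − 178.047 = -332.512°; wrapped into (−180°, 180°]: 27.488°.
Δφ = -30.531 − -68.780 = 38.249°.
a = sin²(Δφ/2) + cos φ₁ · cos φ₂ · sin²(Δλ/2) = 0.124934.
c = 2·atan2(√a, √(1−a)) = 0.72254 rad → d = 6371·c ≈ 4603.27 km.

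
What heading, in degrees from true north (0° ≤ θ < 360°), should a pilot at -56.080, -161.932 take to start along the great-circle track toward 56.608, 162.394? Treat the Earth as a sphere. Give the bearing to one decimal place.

Δλ = 162.394 − -161.932 = 324.326°; wrapped into (−180°, 180°]: -35.674°.
θ = atan2( sin Δλ · cos φ₂ , cos φ₁ · sin φ₂ − sin φ₁ · cos φ₂ · cos Δλ )
  = atan2(-0.32096, 0.83692) = -20.982° → normalised to [0°, 360°): 339.018°.

339.0°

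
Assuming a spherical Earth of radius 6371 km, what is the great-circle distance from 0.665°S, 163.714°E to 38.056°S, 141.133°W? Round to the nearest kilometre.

Δλ = -141.133 − 163.714 = -304.847°; wrapped into (−180°, 180°]: 55.153°.
Δφ = -38.056 − -0.665 = -37.391°.
a = sin²(Δφ/2) + cos φ₁ · cos φ₂ · sin²(Δλ/2) = 0.271480.
c = 2·atan2(√a, √(1−a)) = 1.09613 rad → d = 6371·c ≈ 6983.46 km.

6983 km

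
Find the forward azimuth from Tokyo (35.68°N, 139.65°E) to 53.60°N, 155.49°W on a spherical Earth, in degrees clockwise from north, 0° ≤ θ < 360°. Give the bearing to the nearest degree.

Δλ = -155.49 − 139.65 = -295.14°; wrapped into (−180°, 180°]: 64.86°.
θ = atan2( sin Δλ · cos φ₂ , cos φ₁ · sin φ₂ − sin φ₁ · cos φ₂ · cos Δλ )
  = atan2(0.53721, 0.50676) = 46.670° → normalised to [0°, 360°): 46.670°.

47°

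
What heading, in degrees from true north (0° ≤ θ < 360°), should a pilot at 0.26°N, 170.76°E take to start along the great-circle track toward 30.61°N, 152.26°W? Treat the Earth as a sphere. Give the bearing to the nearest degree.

Δλ = -152.26 − 170.76 = -323.02°; wrapped into (−180°, 180°]: 36.98°.
θ = atan2( sin Δλ · cos φ₂ , cos φ₁ · sin φ₂ − sin φ₁ · cos φ₂ · cos Δλ )
  = atan2(0.51771, 0.50607) = 45.652° → normalised to [0°, 360°): 45.652°.

46°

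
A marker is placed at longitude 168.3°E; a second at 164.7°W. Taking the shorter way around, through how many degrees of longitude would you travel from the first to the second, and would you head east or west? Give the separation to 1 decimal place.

27.0° east

Raw difference: -164.7 − 168.3 = -333.0°.
Normalise into (−180°, 180°]: -333.0° + 360° = 27.0°.
Positive ⇒ the second point lies to the east; separation 27.0°.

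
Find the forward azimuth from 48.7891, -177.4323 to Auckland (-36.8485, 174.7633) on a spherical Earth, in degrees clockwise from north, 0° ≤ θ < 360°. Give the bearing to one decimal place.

186.3°

Δλ = 174.7633 − -177.4323 = 352.1956°; wrapped into (−180°, 180°]: -7.8044°.
θ = atan2( sin Δλ · cos φ₂ , cos φ₁ · sin φ₂ − sin φ₁ · cos φ₂ · cos Δλ )
  = atan2(-0.10866, -0.99153) = -173.746° → normalised to [0°, 360°): 186.254°.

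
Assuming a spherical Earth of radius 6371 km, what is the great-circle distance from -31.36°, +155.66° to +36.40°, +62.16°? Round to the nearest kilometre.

12291 km

Δλ = 62.16 − 155.66 = -93.50°.
Δφ = 36.40 − -31.36 = 67.76°.
a = sin²(Δφ/2) + cos φ₁ · cos φ₂ · sin²(Δλ/2) = 0.675391.
c = 2·atan2(√a, √(1−a)) = 1.92920 rad → d = 6371·c ≈ 12290.95 km.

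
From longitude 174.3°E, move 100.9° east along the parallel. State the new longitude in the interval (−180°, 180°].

Start at +174.3°; shift +100.9° → +275.2°.
+275.2° lies outside (−180°, 180°]; subtract 360° → -84.8°.

84.8°W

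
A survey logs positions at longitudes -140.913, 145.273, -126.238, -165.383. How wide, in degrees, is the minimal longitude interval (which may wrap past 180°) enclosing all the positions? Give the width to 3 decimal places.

88.489°

Sort the longitudes: -165.383°, -140.913°, -126.238°, +145.273°.
Eastward gaps between consecutive values (wrapping around): 24.470°, 14.675°, 271.511°, 49.344°.
Largest gap = 271.511° ⇒ minimal covering band is its complement: 360° − 271.511° = 88.489°.
Band runs from +145.273° eastward to -126.238°, crossing the antimeridian.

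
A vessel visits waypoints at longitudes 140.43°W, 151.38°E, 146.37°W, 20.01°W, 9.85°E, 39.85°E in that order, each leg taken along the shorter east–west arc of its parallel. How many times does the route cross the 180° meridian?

Leg 1: -140.43° → +151.38°, shortest Δλ = -68.19° (west) — crosses 180°.
Leg 2: +151.38° → -146.37°, shortest Δλ = 62.25° (east) — crosses 180°.
Leg 3: -146.37° → -20.01°, shortest Δλ = 126.36° (east) — does not cross 180°.
Leg 4: -20.01° → +9.85°, shortest Δλ = 29.86° (east) — does not cross 180°.
Leg 5: +9.85° → +39.85°, shortest Δλ = 30.0° (east) — does not cross 180°.
Total crossings: 2.

2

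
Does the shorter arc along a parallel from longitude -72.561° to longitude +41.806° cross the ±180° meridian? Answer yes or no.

Signed shortest Δλ = ((41.806 − -72.561 + 180) mod 360) − 180 = 114.367°.
Going east by 114.367° from -72.561° reaches +41.806° without touching 180°.

No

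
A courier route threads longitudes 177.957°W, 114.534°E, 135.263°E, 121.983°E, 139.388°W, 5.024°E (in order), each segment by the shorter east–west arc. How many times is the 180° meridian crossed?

Leg 1: -177.957° → +114.534°, shortest Δλ = -67.509° (west) — crosses 180°.
Leg 2: +114.534° → +135.263°, shortest Δλ = 20.729° (east) — does not cross 180°.
Leg 3: +135.263° → +121.983°, shortest Δλ = -13.28° (west) — does not cross 180°.
Leg 4: +121.983° → -139.388°, shortest Δλ = 98.629° (east) — crosses 180°.
Leg 5: -139.388° → +5.024°, shortest Δλ = 144.412° (east) — does not cross 180°.
Total crossings: 2.

2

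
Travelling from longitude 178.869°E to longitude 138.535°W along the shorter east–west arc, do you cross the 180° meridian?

Naïve |-138.535 − 178.869| = 317.404° > 180°, so the shorter arc goes the other way round — across 180°.
Signed shortest Δλ = ((-138.535 − 178.869 + 180) mod 360) − 180 = 42.596°.
Going east by 42.596° from +178.869° passes through 180° before reaching -138.535°.

Yes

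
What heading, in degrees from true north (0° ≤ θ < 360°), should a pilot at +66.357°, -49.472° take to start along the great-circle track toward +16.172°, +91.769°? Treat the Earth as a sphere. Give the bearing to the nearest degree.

37°

Δλ = 91.769 − -49.472 = 141.241°.
θ = atan2( sin Δλ · cos φ₂ , cos φ₁ · sin φ₂ − sin φ₁ · cos φ₂ · cos Δλ )
  = atan2(0.60127, 0.79776) = 37.005° → normalised to [0°, 360°): 37.005°.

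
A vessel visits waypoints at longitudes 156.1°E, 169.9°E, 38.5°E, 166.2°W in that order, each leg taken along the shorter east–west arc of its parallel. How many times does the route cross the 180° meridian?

1

Leg 1: +156.1° → +169.9°, shortest Δλ = 13.8° (east) — does not cross 180°.
Leg 2: +169.9° → +38.5°, shortest Δλ = -131.4° (west) — does not cross 180°.
Leg 3: +38.5° → -166.2°, shortest Δλ = 155.3° (east) — crosses 180°.
Total crossings: 1.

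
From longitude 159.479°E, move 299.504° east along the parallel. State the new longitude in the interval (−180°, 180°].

Start at +159.479°; shift +299.504° → +458.983°.
+458.983° lies outside (−180°, 180°]; subtract 360° → +98.983°.

98.983°E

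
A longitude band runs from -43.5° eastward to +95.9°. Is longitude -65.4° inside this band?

No

Band width going east from -43.5° to +95.9°: ((95.9 − -43.5) mod 360) = 139.4°.
Offset of -65.4° east of the west edge: ((-65.4 − -43.5) mod 360) = 338.1°.
338.1° > 139.4° ⇒ outside.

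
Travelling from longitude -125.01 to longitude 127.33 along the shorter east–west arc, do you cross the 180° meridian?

Yes

Naïve |127.33 − -125.01| = 252.34° > 180°, so the shorter arc goes the other way round — across 180°.
Signed shortest Δλ = ((127.33 − -125.01 + 180) mod 360) − 180 = -107.66°.
Going west by 107.66° from -125.01° passes through 180° before reaching +127.33°.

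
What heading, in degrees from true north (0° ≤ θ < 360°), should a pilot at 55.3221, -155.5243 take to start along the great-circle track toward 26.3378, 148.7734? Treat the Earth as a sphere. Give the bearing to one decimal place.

Δλ = 148.7734 − -155.5243 = 304.2977°; wrapped into (−180°, 180°]: -55.7023°.
θ = atan2( sin Δλ · cos φ₂ , cos φ₁ · sin φ₂ − sin φ₁ · cos φ₂ · cos Δλ )
  = atan2(-0.74036, -0.16287) = -102.406° → normalised to [0°, 360°): 257.594°.

257.6°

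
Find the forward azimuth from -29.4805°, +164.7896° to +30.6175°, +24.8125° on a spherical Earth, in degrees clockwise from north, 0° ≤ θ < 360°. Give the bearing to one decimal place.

282.1°

Δλ = 24.8125 − 164.7896 = -139.9771°.
θ = atan2( sin Δλ · cos φ₂ , cos φ₁ · sin φ₂ − sin φ₁ · cos φ₂ · cos Δλ )
  = atan2(-0.55344, 0.11904) = -77.861° → normalised to [0°, 360°): 282.139°.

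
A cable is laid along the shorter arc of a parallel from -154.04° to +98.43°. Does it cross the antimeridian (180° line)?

Naïve |98.43 − -154.04| = 252.47° > 180°, so the shorter arc goes the other way round — across 180°.
Signed shortest Δλ = ((98.43 − -154.04 + 180) mod 360) − 180 = -107.53°.
Going west by 107.53° from -154.04° passes through 180° before reaching +98.43°.

Yes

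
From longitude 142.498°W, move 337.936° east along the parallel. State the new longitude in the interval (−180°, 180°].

164.562°W

Start at -142.498°; shift +337.936° → +195.438°.
+195.438° lies outside (−180°, 180°]; subtract 360° → -164.562°.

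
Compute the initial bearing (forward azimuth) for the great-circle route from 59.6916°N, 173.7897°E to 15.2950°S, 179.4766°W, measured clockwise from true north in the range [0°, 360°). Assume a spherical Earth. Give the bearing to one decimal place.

173.3°

Δλ = -179.4766 − 173.7897 = -353.2663°; wrapped into (−180°, 180°]: 6.7337°.
θ = atan2( sin Δλ · cos φ₂ , cos φ₁ · sin φ₂ − sin φ₁ · cos φ₂ · cos Δλ )
  = atan2(0.11310, -0.96012) = 173.282° → normalised to [0°, 360°): 173.282°.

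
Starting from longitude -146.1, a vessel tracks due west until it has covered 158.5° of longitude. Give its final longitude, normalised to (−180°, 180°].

+55.4°

Start at -146.1°; shift −158.5° → -304.6°.
-304.6° lies outside (−180°, 180°]; add 360° → +55.4°.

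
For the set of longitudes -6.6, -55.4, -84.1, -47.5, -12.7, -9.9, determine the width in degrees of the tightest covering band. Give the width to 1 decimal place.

77.5°

Sort the longitudes: -84.1°, -55.4°, -47.5°, -12.7°, -9.9°, -6.6°.
Eastward gaps between consecutive values (wrapping around): 28.7°, 7.9°, 34.8°, 2.8°, 3.3°, 282.5°.
Largest gap = 282.5° ⇒ minimal covering band is its complement: 360° − 282.5° = 77.5°.
Band runs from -84.1° eastward to -6.6°.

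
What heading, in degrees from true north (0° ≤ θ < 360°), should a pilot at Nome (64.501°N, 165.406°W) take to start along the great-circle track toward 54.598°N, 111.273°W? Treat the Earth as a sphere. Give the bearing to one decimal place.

84.6°

Δλ = -111.273 − -165.406 = 54.133°.
θ = atan2( sin Δλ · cos φ₂ , cos φ₁ · sin φ₂ − sin φ₁ · cos φ₂ · cos Δλ )
  = atan2(0.46946, 0.04454) = 84.580° → normalised to [0°, 360°): 84.580°.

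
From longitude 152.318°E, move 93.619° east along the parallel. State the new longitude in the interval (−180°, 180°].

114.063°W

Start at +152.318°; shift +93.619° → +245.937°.
+245.937° lies outside (−180°, 180°]; subtract 360° → -114.063°.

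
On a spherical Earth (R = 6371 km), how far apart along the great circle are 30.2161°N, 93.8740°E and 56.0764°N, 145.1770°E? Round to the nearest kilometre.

4895 km

Δλ = 145.1770 − 93.8740 = 51.3030°.
Δφ = 56.0764 − 30.2161 = 25.8603°.
a = sin²(Δφ/2) + cos φ₁ · cos φ₂ · sin²(Δλ/2) = 0.140445.
c = 2·atan2(√a, √(1−a)) = 0.76828 rad → d = 6371·c ≈ 4894.69 km.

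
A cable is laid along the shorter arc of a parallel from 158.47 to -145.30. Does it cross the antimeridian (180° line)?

Yes

Naïve |-145.30 − 158.47| = 303.77° > 180°, so the shorter arc goes the other way round — across 180°.
Signed shortest Δλ = ((-145.30 − 158.47 + 180) mod 360) − 180 = 56.23°.
Going east by 56.23° from +158.47° passes through 180° before reaching -145.30°.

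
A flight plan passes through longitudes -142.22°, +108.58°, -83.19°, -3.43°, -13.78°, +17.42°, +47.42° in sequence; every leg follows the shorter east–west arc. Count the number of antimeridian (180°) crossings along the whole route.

Leg 1: -142.22° → +108.58°, shortest Δλ = -109.2° (west) — crosses 180°.
Leg 2: +108.58° → -83.19°, shortest Δλ = 168.23° (east) — crosses 180°.
Leg 3: -83.19° → -3.43°, shortest Δλ = 79.76° (east) — does not cross 180°.
Leg 4: -3.43° → -13.78°, shortest Δλ = -10.35° (west) — does not cross 180°.
Leg 5: -13.78° → +17.42°, shortest Δλ = 31.2° (east) — does not cross 180°.
Leg 6: +17.42° → +47.42°, shortest Δλ = 30.0° (east) — does not cross 180°.
Total crossings: 2.

2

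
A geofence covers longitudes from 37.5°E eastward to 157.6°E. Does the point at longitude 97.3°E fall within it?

Yes

Band width going east from +37.5° to +157.6°: ((157.6 − 37.5) mod 360) = 120.1°.
Offset of +97.3° east of the west edge: ((97.3 − 37.5) mod 360) = 59.8°.
59.8° ≤ 120.1° ⇒ inside.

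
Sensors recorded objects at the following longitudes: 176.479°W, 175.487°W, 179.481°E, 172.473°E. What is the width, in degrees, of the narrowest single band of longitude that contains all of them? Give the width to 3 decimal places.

Sort the longitudes: -176.479°, -175.487°, +172.473°, +179.481°.
Eastward gaps between consecutive values (wrapping around): 0.992°, 347.960°, 7.008°, 4.040°.
Largest gap = 347.960° ⇒ minimal covering band is its complement: 360° − 347.960° = 12.040°.
Band runs from +172.473° eastward to -175.487°, crossing the antimeridian.

12.040°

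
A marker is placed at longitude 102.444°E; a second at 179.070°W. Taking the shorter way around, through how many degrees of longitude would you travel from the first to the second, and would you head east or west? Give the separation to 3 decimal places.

Raw difference: -179.070 − 102.444 = -281.514°.
Normalise into (−180°, 180°]: -281.514° + 360° = 78.486°.
Positive ⇒ the second point lies to the east; separation 78.486°.

78.486° east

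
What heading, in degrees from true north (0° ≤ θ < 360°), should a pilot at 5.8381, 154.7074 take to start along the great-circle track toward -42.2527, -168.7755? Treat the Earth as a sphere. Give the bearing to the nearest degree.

149°

Δλ = -168.7755 − 154.7074 = -323.4829°; wrapped into (−180°, 180°]: 36.5171°.
θ = atan2( sin Δλ · cos φ₂ , cos φ₁ · sin φ₂ − sin φ₁ · cos φ₂ · cos Δλ )
  = atan2(0.44046, -0.72942) = 148.875° → normalised to [0°, 360°): 148.875°.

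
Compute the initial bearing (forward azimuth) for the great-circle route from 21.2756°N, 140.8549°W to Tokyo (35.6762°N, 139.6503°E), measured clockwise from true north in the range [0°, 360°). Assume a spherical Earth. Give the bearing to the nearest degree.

Δλ = 139.6503 − -140.8549 = 280.5052°; wrapped into (−180°, 180°]: -79.4948°.
θ = atan2( sin Δλ · cos φ₂ , cos φ₁ · sin φ₂ − sin φ₁ · cos φ₂ · cos Δλ )
  = atan2(-0.79871, 0.48971) = -58.486° → normalised to [0°, 360°): 301.514°.

302°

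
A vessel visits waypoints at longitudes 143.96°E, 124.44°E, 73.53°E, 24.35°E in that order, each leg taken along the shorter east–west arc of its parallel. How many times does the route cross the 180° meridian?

Leg 1: +143.96° → +124.44°, shortest Δλ = -19.52° (west) — does not cross 180°.
Leg 2: +124.44° → +73.53°, shortest Δλ = -50.91° (west) — does not cross 180°.
Leg 3: +73.53° → +24.35°, shortest Δλ = -49.18° (west) — does not cross 180°.
Total crossings: 0.

0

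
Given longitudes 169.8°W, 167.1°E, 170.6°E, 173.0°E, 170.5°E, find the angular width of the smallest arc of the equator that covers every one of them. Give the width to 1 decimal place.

23.1°

Sort the longitudes: -169.8°, +167.1°, +170.5°, +170.6°, +173.0°.
Eastward gaps between consecutive values (wrapping around): 336.9°, 3.4°, 0.1°, 2.4°, 17.2°.
Largest gap = 336.9° ⇒ minimal covering band is its complement: 360° − 336.9° = 23.1°.
Band runs from +167.1° eastward to -169.8°, crossing the antimeridian.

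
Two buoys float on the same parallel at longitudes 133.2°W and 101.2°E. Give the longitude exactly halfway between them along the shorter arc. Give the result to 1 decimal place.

Signed shortest Δλ from -133.2° to +101.2° is -125.6°.
Midpoint longitude = -133.2° + (-125.6°)/2 = -133.2° − 62.8° = -196.0°.
Normalise into (−180°, 180°]: +164.0°.
(The naïve average (-133.2 + +101.2)/2 = -16.0° is on the wrong side of the globe.)

164.0°E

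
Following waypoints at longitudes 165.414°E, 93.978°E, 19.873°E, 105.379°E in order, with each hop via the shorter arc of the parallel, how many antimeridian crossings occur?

0

Leg 1: +165.414° → +93.978°, shortest Δλ = -71.436° (west) — does not cross 180°.
Leg 2: +93.978° → +19.873°, shortest Δλ = -74.105° (west) — does not cross 180°.
Leg 3: +19.873° → +105.379°, shortest Δλ = 85.506° (east) — does not cross 180°.
Total crossings: 0.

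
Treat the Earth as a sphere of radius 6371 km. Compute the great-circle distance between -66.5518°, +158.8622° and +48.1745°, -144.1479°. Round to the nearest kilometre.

13635 km

Δλ = -144.1479 − 158.8622 = -303.0101°; wrapped into (−180°, 180°]: 56.9899°.
Δφ = 48.1745 − -66.5518 = 114.7263°.
a = sin²(Δφ/2) + cos φ₁ · cos φ₂ · sin²(Δλ/2) = 0.769539.
c = 2·atan2(√a, √(1−a)) = 2.14014 rad → d = 6371·c ≈ 13634.83 km.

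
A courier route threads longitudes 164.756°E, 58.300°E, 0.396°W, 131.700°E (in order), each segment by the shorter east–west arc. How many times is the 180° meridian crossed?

0

Leg 1: +164.756° → +58.300°, shortest Δλ = -106.456° (west) — does not cross 180°.
Leg 2: +58.300° → -0.396°, shortest Δλ = -58.696° (west) — does not cross 180°.
Leg 3: -0.396° → +131.700°, shortest Δλ = 132.096° (east) — does not cross 180°.
Total crossings: 0.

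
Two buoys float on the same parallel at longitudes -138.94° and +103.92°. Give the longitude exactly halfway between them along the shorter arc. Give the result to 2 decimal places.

Signed shortest Δλ from -138.94° to +103.92° is -117.14°.
Midpoint longitude = -138.94° + (-117.14°)/2 = -138.94° − 58.57° = -197.51°.
Normalise into (−180°, 180°]: +162.49°.
(The naïve average (-138.94 + +103.92)/2 = -17.51° is on the wrong side of the globe.)

+162.49°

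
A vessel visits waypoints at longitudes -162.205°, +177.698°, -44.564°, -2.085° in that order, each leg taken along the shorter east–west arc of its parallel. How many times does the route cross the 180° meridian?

Leg 1: -162.205° → +177.698°, shortest Δλ = -20.097° (west) — crosses 180°.
Leg 2: +177.698° → -44.564°, shortest Δλ = 137.738° (east) — crosses 180°.
Leg 3: -44.564° → -2.085°, shortest Δλ = 42.479° (east) — does not cross 180°.
Total crossings: 2.

2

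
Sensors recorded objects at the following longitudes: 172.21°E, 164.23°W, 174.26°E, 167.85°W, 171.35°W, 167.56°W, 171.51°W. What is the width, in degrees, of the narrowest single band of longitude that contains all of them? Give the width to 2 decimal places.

Sort the longitudes: -171.51°, -171.35°, -167.85°, -167.56°, -164.23°, +172.21°, +174.26°.
Eastward gaps between consecutive values (wrapping around): 0.16°, 3.50°, 0.29°, 3.33°, 336.44°, 2.05°, 14.23°.
Largest gap = 336.44° ⇒ minimal covering band is its complement: 360° − 336.44° = 23.56°.
Band runs from +172.21° eastward to -164.23°, crossing the antimeridian.

23.56°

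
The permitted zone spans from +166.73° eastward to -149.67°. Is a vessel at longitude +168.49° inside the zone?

Yes

Band width going east from +166.73° to -149.67°: ((-149.67 − 166.73) mod 360) = 43.60°.
Offset of +168.49° east of the west edge: ((168.49 − 166.73) mod 360) = 1.76°.
1.76° ≤ 43.60° ⇒ inside.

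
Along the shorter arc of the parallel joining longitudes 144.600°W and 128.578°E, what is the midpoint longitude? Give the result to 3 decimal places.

171.989°E

Signed shortest Δλ from -144.600° to +128.578° is -86.822°.
Midpoint longitude = -144.600° + (-86.822°)/2 = -144.600° − 43.411° = -188.011°.
Normalise into (−180°, 180°]: +171.989°.
(The naïve average (-144.600 + +128.578)/2 = -8.011° is on the wrong side of the globe.)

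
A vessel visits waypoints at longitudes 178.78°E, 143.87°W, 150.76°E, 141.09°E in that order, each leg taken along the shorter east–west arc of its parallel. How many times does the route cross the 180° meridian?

Leg 1: +178.78° → -143.87°, shortest Δλ = 37.35° (east) — crosses 180°.
Leg 2: -143.87° → +150.76°, shortest Δλ = -65.37° (west) — crosses 180°.
Leg 3: +150.76° → +141.09°, shortest Δλ = -9.67° (west) — does not cross 180°.
Total crossings: 2.

2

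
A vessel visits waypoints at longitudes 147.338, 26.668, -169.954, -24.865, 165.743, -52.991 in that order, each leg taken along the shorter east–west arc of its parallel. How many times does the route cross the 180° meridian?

Leg 1: +147.338° → +26.668°, shortest Δλ = -120.67° (west) — does not cross 180°.
Leg 2: +26.668° → -169.954°, shortest Δλ = 163.378° (east) — crosses 180°.
Leg 3: -169.954° → -24.865°, shortest Δλ = 145.089° (east) — does not cross 180°.
Leg 4: -24.865° → +165.743°, shortest Δλ = -169.392° (west) — crosses 180°.
Leg 5: +165.743° → -52.991°, shortest Δλ = 141.266° (east) — crosses 180°.
Total crossings: 3.

3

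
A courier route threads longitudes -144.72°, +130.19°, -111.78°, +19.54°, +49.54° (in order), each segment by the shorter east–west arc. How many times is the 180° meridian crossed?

Leg 1: -144.72° → +130.19°, shortest Δλ = -85.09° (west) — crosses 180°.
Leg 2: +130.19° → -111.78°, shortest Δλ = 118.03° (east) — crosses 180°.
Leg 3: -111.78° → +19.54°, shortest Δλ = 131.32° (east) — does not cross 180°.
Leg 4: +19.54° → +49.54°, shortest Δλ = 30.0° (east) — does not cross 180°.
Total crossings: 2.

2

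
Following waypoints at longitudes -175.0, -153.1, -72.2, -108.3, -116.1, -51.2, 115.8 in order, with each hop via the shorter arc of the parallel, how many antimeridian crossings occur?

0

Leg 1: -175.0° → -153.1°, shortest Δλ = 21.9° (east) — does not cross 180°.
Leg 2: -153.1° → -72.2°, shortest Δλ = 80.9° (east) — does not cross 180°.
Leg 3: -72.2° → -108.3°, shortest Δλ = -36.1° (west) — does not cross 180°.
Leg 4: -108.3° → -116.1°, shortest Δλ = -7.8° (west) — does not cross 180°.
Leg 5: -116.1° → -51.2°, shortest Δλ = 64.9° (east) — does not cross 180°.
Leg 6: -51.2° → +115.8°, shortest Δλ = 167.0° (east) — does not cross 180°.
Total crossings: 0.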